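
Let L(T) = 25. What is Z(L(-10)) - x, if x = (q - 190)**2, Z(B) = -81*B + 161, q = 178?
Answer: -2008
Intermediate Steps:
Z(B) = 161 - 81*B
x = 144 (x = (178 - 190)**2 = (-12)**2 = 144)
Z(L(-10)) - x = (161 - 81*25) - 1*144 = (161 - 2025) - 144 = -1864 - 144 = -2008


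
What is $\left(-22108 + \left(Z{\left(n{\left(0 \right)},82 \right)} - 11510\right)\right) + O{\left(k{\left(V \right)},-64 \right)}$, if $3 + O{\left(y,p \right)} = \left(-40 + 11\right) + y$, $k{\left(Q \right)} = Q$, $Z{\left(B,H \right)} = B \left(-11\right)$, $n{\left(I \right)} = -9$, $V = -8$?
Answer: $-33559$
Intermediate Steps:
$Z{\left(B,H \right)} = - 11 B$
$O{\left(y,p \right)} = -32 + y$ ($O{\left(y,p \right)} = -3 + \left(\left(-40 + 11\right) + y\right) = -3 + \left(-29 + y\right) = -32 + y$)
$\left(-22108 + \left(Z{\left(n{\left(0 \right)},82 \right)} - 11510\right)\right) + O{\left(k{\left(V \right)},-64 \right)} = \left(-22108 - 11411\right) - 40 = -33519 - 40 = -33559$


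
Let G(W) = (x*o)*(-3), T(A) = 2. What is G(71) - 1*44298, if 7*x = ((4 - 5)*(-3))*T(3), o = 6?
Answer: -310194/7 ≈ -44313.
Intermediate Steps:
x = 6/7 (x = (((4 - 5)*(-3))*2)/7 = (-1*(-3)*2)/7 = (3*2)/7 = (⅐)*6 = 6/7 ≈ 0.85714)
G(W) = -108/7 (G(W) = ((6/7)*6)*(-3) = (36/7)*(-3) = -108/7)
G(71) - 1*44298 = -108/7 - 1*44298 = -108/7 - 44298 = -310194/7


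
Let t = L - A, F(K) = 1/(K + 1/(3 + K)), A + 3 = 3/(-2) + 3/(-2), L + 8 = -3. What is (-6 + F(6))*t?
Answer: 321/11 ≈ 29.182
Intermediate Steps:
L = -11 (L = -8 - 3 = -11)
A = -6 (A = -3 + (3/(-2) + 3/(-2)) = -3 + (3*(-½) + 3*(-½)) = -3 + (-3/2 - 3/2) = -3 - 3 = -6)
t = -5 (t = -11 - 1*(-6) = -11 + 6 = -5)
(-6 + F(6))*t = (-6 + (3 + 6)/(1 + 6² + 3*6))*(-5) = (-6 + 9/(1 + 36 + 18))*(-5) = (-6 + 9/55)*(-5) = -321/55*(-5) = 321/11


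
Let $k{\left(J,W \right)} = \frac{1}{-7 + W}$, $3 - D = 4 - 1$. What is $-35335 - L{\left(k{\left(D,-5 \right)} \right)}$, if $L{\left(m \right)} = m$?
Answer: $- \frac{424019}{12} \approx -35335.0$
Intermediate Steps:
$D = 0$ ($D = 3 - \left(4 - 1\right) = 3 - 3 = 0$)
$-35335 - L{\left(k{\left(D,-5 \right)} \right)} = -35335 - \frac{1}{-7 - 5} = -35335 - \frac{1}{-12} = -35335 - - \frac{1}{12} = -35335 + \frac{1}{12} = - \frac{424019}{12}$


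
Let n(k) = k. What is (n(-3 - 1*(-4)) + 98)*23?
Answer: 2277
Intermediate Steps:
(n(-3 - 1*(-4)) + 98)*23 = ((-3 - 1*(-4)) + 98)*23 = ((-3 + 4) + 98)*23 = (1 + 98)*23 = 99*23 = 2277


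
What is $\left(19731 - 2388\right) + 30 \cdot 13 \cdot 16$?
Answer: $23583$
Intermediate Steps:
$\left(19731 - 2388\right) + 30 \cdot 13 \cdot 16 = 17343 + 390 \cdot 16 = 17343 + 6240 = 23583$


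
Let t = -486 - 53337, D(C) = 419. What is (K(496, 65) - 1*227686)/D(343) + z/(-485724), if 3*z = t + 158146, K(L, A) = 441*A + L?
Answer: -289328782637/610555068 ≈ -473.88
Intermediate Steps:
K(L, A) = L + 441*A
t = -53823
z = 104323/3 (z = (-53823 + 158146)/3 = (⅓)*104323 = 104323/3 ≈ 34774.)
(K(496, 65) - 1*227686)/D(343) + z/(-485724) = ((496 + 441*65) - 1*227686)/419 + (104323/3)/(-485724) = ((496 + 28665) - 227686)*(1/419) + (104323/3)*(-1/485724) = (29161 - 227686)*(1/419) - 104323/1457172 = -198525*1/419 - 104323/1457172 = -198525/419 - 104323/1457172 = -289328782637/610555068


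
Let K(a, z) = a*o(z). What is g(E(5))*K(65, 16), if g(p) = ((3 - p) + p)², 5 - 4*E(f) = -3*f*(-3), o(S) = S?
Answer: 9360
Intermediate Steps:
E(f) = 5/4 - 9*f/4 (E(f) = 5/4 - (-3*f)*(-3)/4 = 5/4 - 9*f/4)
K(a, z) = a*z
g(p) = 9 (g(p) = 3² = 9)
g(E(5))*K(65, 16) = 9*(65*16) = 9*1040 = 9360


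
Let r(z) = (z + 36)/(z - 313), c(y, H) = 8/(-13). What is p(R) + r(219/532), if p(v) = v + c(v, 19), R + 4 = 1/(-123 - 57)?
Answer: -1843497601/389134980 ≈ -4.7374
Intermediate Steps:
R = -721/180 (R = -4 + 1/(-123 - 57) = -4 + 1/(-180) = -4 - 1/180 = -721/180 ≈ -4.0056)
c(y, H) = -8/13 (c(y, H) = 8*(-1/13) = -8/13)
p(v) = -8/13 + v (p(v) = v - 8/13 = -8/13 + v)
r(z) = (36 + z)/(-313 + z)
p(R) + r(219/532) = (-8/13 - 721/180) + (36 + 219/532)/(-313 + 219/532) = -10813/2340 + (36 + 219*(1/532))/(-313 + 219*(1/532)) = -10813/2340 + (36 + 219/532)/(-313 + 219/532) = -10813/2340 + (19371/532)/(-166297/532) = -10813/2340 - 532/166297*19371/532 = -10813/2340 - 19371/166297 = -1843497601/389134980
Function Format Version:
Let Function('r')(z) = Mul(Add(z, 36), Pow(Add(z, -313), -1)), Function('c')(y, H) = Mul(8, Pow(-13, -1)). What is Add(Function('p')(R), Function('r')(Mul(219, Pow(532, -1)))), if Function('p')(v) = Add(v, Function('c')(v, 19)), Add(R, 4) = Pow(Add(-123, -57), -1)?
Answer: Rational(-1843497601, 389134980) ≈ -4.7374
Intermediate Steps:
R = Rational(-721, 180) (R = Add(-4, Pow(Add(-123, -57), -1)) = Add(-4, Pow(-180, -1)) = Add(-4, Rational(-1, 180)) = Rational(-721, 180) ≈ -4.0056)
Function('c')(y, H) = Rational(-8, 13) (Function('c')(y, H) = Mul(8, Rational(-1, 13)) = Rational(-8, 13))
Function('p')(v) = Add(Rational(-8, 13), v) (Function('p')(v) = Add(v, Rational(-8, 13)) = Add(Rational(-8, 13), v))
Function('r')(z) = Mul(Pow(Add(-313, z), -1), Add(36, z)) (Function('r')(z) = Mul(Add(36, z), Pow(Add(-313, z), -1)) = Mul(Pow(Add(-313, z), -1), Add(36, z)))
Add(Function('p')(R), Function('r')(Mul(219, Pow(532, -1)))) = Add(Add(Rational(-8, 13), Rational(-721, 180)), Mul(Pow(Add(-313, Mul(219, Pow(532, -1))), -1), Add(36, Mul(219, Pow(532, -1))))) = Add(Rational(-10813, 2340), Mul(Pow(Add(-313, Mul(219, Rational(1, 532))), -1), Add(36, Mul(219, Rational(1, 532))))) = Add(Rational(-10813, 2340), Mul(Pow(Add(-313, Rational(219, 532)), -1), Add(36, Rational(219, 532)))) = Add(Rational(-10813, 2340), Mul(Pow(Rational(-166297, 532), -1), Rational(19371, 532))) = Add(Rational(-10813, 2340), Mul(Rational(-532, 166297), Rational(19371, 532))) = Add(Rational(-10813, 2340), Rational(-19371, 166297)) = Rational(-1843497601, 389134980)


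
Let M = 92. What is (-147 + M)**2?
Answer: 3025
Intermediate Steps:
(-147 + M)**2 = (-147 + 92)**2 = (-55)**2 = 3025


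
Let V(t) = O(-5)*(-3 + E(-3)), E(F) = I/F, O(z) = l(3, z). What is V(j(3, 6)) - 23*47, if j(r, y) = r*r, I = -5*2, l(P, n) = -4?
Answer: -3247/3 ≈ -1082.3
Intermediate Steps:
O(z) = -4
I = -10
j(r, y) = r²
E(F) = -10/F
V(t) = -4/3 (V(t) = -4*(-3 - 10/(-3)) = -4*(-3 - 10*(-⅓)) = -4*(-3 + 10/3) = -4*⅓ = -4/3)
V(j(3, 6)) - 23*47 = -4/3 - 23*47 = -4/3 - 1081 = -3247/3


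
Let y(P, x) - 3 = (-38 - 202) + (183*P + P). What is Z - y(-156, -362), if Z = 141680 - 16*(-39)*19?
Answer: 182477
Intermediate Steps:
y(P, x) = -237 + 184*P (y(P, x) = 3 + ((-38 - 202) + (183*P + P)) = 3 + (-240 + 184*P) = -237 + 184*P)
Z = 153536 (Z = 141680 - (-624)*19 = 141680 - 1*(-11856) = 141680 + 11856 = 153536)
Z - y(-156, -362) = 153536 - (-237 + 184*(-156)) = 153536 - (-237 - 28704) = 153536 - 1*(-28941) = 153536 + 28941 = 182477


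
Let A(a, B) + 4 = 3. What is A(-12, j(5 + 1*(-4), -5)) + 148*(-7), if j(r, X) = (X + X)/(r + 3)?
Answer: -1037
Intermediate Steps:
j(r, X) = 2*X/(3 + r) (j(r, X) = (2*X)/(3 + r) = 2*X/(3 + r))
A(a, B) = -1 (A(a, B) = -4 + 3 = -1)
A(-12, j(5 + 1*(-4), -5)) + 148*(-7) = -1 + 148*(-7) = -1 - 1036 = -1037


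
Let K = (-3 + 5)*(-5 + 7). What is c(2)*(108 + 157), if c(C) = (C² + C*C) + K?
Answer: 3180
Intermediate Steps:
K = 4 (K = 2*2 = 4)
c(C) = 4 + 2*C² (c(C) = (C² + C*C) + 4 = (C² + C²) + 4 = 2*C² + 4 = 4 + 2*C²)
c(2)*(108 + 157) = (4 + 2*2²)*(108 + 157) = (4 + 2*4)*265 = (4 + 8)*265 = 12*265 = 3180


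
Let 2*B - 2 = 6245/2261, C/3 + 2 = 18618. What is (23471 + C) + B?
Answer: 358691285/4522 ≈ 79321.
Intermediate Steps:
C = 55848 (C = -6 + 3*18618 = -6 + 55854 = 55848)
B = 10767/4522 (B = 1 + (6245/2261)/2 = 1 + (6245*(1/2261))/2 = 1 + (½)*(6245/2261) = 1 + 6245/4522 = 10767/4522 ≈ 2.3810)
(23471 + C) + B = (23471 + 55848) + 10767/4522 = 79319 + 10767/4522 = 358691285/4522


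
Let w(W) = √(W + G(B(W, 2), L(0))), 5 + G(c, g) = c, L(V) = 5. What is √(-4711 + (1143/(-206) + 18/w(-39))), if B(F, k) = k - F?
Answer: √(-200151454 - 254616*I*√3)/206 ≈ 0.075661 - 68.677*I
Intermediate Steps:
G(c, g) = -5 + c
w(W) = I*√3 (w(W) = √(W + (-5 + (2 - W))) = √(W + (-3 - W)) = √(-3) = I*√3)
√(-4711 + (1143/(-206) + 18/w(-39))) = √(-4711 + (1143/(-206) + 18/((I*√3)))) = √(-4711 + (1143*(-1/206) + 18*(-I*√3/3))) = √(-4711 + (-1143/206 - 6*I*√3)) = √(-971609/206 - 6*I*√3)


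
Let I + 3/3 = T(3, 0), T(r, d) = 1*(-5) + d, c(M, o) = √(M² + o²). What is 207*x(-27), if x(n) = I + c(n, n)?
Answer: -1242 + 5589*√2 ≈ 6662.0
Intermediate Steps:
T(r, d) = -5 + d
I = -6 (I = -1 + (-5 + 0) = -1 - 5 = -6)
x(n) = -6 + √2*√(n²) (x(n) = -6 + √(n² + n²) = -6 + √(2*n²) = -6 + √2*√(n²))
207*x(-27) = 207*(-6 + √2*√((-27)²)) = 207*(-6 + √2*√729) = 207*(-6 + √2*27) = 207*(-6 + 27*√2) = -1242 + 5589*√2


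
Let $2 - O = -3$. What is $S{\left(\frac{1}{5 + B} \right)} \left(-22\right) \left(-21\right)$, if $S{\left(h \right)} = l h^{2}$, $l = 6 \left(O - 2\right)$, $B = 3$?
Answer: $\frac{2079}{16} \approx 129.94$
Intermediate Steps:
$O = 5$ ($O = 2 - -3 = 2 + 3 = 5$)
$l = 18$ ($l = 6 \left(5 - 2\right) = 6 \cdot 3 = 18$)
$S{\left(h \right)} = 18 h^{2}$
$S{\left(\frac{1}{5 + B} \right)} \left(-22\right) \left(-21\right) = 18 \left(\frac{1}{5 + 3}\right)^{2} \left(-22\right) \left(-21\right) = 18 \left(\frac{1}{8}\right)^{2} \left(-22\right) \left(-21\right) = \frac{18}{64} \left(-22\right) \left(-21\right) = 18 \cdot \frac{1}{64} \left(-22\right) \left(-21\right) = \frac{9}{32} \left(-22\right) \left(-21\right) = \left(- \frac{99}{16}\right) \left(-21\right) = \frac{2079}{16}$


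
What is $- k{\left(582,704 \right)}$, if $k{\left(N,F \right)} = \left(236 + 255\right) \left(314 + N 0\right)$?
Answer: $-154174$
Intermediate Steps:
$k{\left(N,F \right)} = 154174$ ($k{\left(N,F \right)} = 491 \left(314 + 0\right) = 491 \cdot 314 = 154174$)
$- k{\left(582,704 \right)} = \left(-1\right) 154174 = -154174$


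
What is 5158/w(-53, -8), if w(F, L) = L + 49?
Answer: 5158/41 ≈ 125.80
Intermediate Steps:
w(F, L) = 49 + L
5158/w(-53, -8) = 5158/(49 - 8) = 5158/41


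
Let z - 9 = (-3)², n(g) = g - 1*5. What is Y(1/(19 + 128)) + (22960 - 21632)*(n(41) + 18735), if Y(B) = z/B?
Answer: 24930534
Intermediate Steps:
n(g) = -5 + g (n(g) = g - 5 = -5 + g)
z = 18 (z = 9 + (-3)² = 9 + 9 = 18)
Y(B) = 18/B
Y(1/(19 + 128)) + (22960 - 21632)*(n(41) + 18735) = 18/(1/(19 + 128)) + (22960 - 21632)*((-5 + 41) + 18735) = 18/(1/147) + 1328*(36 + 18735) = 18/(1/147) + 1328*18771 = 18*147 + 24927888 = 2646 + 24927888 = 24930534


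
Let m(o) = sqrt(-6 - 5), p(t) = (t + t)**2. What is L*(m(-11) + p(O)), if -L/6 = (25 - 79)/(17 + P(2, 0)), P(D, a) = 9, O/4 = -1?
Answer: 10368/13 + 162*I*sqrt(11)/13 ≈ 797.54 + 41.33*I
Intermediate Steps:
O = -4 (O = 4*(-1) = -4)
p(t) = 4*t**2 (p(t) = (2*t)**2 = 4*t**2)
m(o) = I*sqrt(11) (m(o) = sqrt(-11) = I*sqrt(11))
L = 162/13 (L = -6*(25 - 79)/(17 + 9) = -(-324)/26 = -6*(-27/13) = 162/13 ≈ 12.462)
L*(m(-11) + p(O)) = 162*(I*sqrt(11) + 4*(-4)**2)/13 = 162*(I*sqrt(11) + 4*16)/13 = 162*(I*sqrt(11) + 64)/13 = 162*(64 + I*sqrt(11))/13 = 10368/13 + 162*I*sqrt(11)/13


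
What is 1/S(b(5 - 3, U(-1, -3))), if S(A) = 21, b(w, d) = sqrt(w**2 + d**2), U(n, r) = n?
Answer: 1/21 ≈ 0.047619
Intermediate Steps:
b(w, d) = sqrt(d**2 + w**2)
1/S(b(5 - 3, U(-1, -3))) = 1/21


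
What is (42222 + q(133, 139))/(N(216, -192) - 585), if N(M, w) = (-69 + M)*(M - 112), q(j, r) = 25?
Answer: 42247/14703 ≈ 2.8734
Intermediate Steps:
N(M, w) = (-112 + M)*(-69 + M) (N(M, w) = (-69 + M)*(-112 + M) = (-112 + M)*(-69 + M))
(42222 + q(133, 139))/(N(216, -192) - 585) = (42222 + 25)/((7728 + 216**2 - 181*216) - 585) = 42247/((7728 + 46656 - 39096) - 585) = 42247/(15288 - 585) = 42247/14703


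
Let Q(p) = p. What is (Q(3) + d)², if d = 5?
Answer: 64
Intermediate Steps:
(Q(3) + d)² = (3 + 5)² = 8² = 64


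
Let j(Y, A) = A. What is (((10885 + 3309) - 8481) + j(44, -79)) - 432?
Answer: 5202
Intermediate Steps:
(((10885 + 3309) - 8481) + j(44, -79)) - 432 = (((10885 + 3309) - 8481) - 79) - 432 = ((14194 - 8481) - 79) - 432 = (5713 - 79) - 432 = 5634 - 432 = 5202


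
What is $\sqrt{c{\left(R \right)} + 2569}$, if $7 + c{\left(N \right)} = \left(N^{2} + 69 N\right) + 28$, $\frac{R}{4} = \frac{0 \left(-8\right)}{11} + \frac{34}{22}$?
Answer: $\frac{\sqrt{369626}}{11} \approx 55.27$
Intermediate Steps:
$R = \frac{68}{11}$ ($R = 4 \left(\frac{0 \left(-8\right)}{11} + \frac{34}{22}\right) = 4 \left(0 \cdot \frac{1}{11} + 34 \cdot \frac{1}{22}\right) = 4 \left(0 + \frac{17}{11}\right) = 4 \cdot \frac{17}{11} = \frac{68}{11} \approx 6.1818$)
$c{\left(N \right)} = 21 + N^{2} + 69 N$ ($c{\left(N \right)} = -7 + \left(\left(N^{2} + 69 N\right) + 28\right) = -7 + \left(28 + N^{2} + 69 N\right) = 21 + N^{2} + 69 N$)
$\sqrt{c{\left(R \right)} + 2569} = \sqrt{\left(21 + \left(\frac{68}{11}\right)^{2} + 69 \cdot \frac{68}{11}\right) + 2569} = \sqrt{\left(21 + \frac{4624}{121} + \frac{4692}{11}\right) + 2569} = \sqrt{\frac{58777}{121} + 2569} = \sqrt{\frac{369626}{121}} = \frac{\sqrt{369626}}{11}$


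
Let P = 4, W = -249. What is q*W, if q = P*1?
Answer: -996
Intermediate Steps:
q = 4 (q = 4*1 = 4)
q*W = 4*(-249) = -996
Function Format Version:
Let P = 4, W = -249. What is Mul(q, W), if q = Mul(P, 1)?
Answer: -996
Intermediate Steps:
q = 4 (q = Mul(4, 1) = 4)
Mul(q, W) = Mul(4, -249) = -996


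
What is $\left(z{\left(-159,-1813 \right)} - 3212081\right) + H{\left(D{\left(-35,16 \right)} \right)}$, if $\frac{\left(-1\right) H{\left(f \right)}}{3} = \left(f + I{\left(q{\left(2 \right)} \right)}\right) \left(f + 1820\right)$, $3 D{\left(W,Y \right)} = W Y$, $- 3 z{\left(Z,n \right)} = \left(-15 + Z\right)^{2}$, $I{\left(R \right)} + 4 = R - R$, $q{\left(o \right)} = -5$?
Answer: $- \frac{6863719}{3} \approx -2.2879 \cdot 10^{6}$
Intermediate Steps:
$I{\left(R \right)} = -4$ ($I{\left(R \right)} = -4 + \left(R - R\right) = -4 + 0 = -4$)
$z{\left(Z,n \right)} = - \frac{\left(-15 + Z\right)^{2}}{3}$
$D{\left(W,Y \right)} = \frac{W Y}{3}$
$H{\left(f \right)} = - 3 \left(-4 + f\right) \left(1820 + f\right)$ ($H{\left(f \right)} = - 3 \left(f - 4\right) \left(f + 1820\right) = - 3 \left(-4 + f\right) \left(1820 + f\right)$)
$\left(z{\left(-159,-1813 \right)} - 3212081\right) + H{\left(D{\left(-35,16 \right)} \right)} = \left(- \frac{\left(-15 - 159\right)^{2}}{3} - 3212081\right) - \left(-21840 + \frac{313600}{3} + 5448 \cdot \frac{1}{3} \left(-35\right) 16\right) = \left(- \frac{\left(-174\right)^{2}}{3} - 3212081\right) - \left(-1038800 + \frac{313600}{3}\right) = \left(\left(- \frac{1}{3}\right) 30276 - 3212081\right) + \left(21840 + 1016960 - \frac{313600}{3}\right) = \left(-10092 - 3212081\right) + \left(21840 + 1016960 - \frac{313600}{3}\right) = -3222173 + \frac{2802800}{3} = - \frac{6863719}{3}$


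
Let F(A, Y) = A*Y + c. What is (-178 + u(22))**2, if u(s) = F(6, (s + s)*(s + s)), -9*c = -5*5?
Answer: 10602203089/81 ≈ 1.3089e+8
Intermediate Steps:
c = 25/9 (c = -(-5)*5/9 = -1/9*(-25) = 25/9 ≈ 2.7778)
F(A, Y) = 25/9 + A*Y (F(A, Y) = A*Y + 25/9 = 25/9 + A*Y)
u(s) = 25/9 + 24*s**2 (u(s) = 25/9 + 6*((s + s)*(s + s)) = 25/9 + 6*((2*s)*(2*s)) = 25/9 + 6*(4*s**2) = 25/9 + 24*s**2)
(-178 + u(22))**2 = (-178 + (25/9 + 24*22**2))**2 = (-178 + (25/9 + 24*484))**2 = (-178 + (25/9 + 11616))**2 = (-178 + 104569/9)**2 = (102967/9)**2 = 10602203089/81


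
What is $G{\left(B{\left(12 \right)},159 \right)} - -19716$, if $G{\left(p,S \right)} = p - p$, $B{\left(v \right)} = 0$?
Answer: $19716$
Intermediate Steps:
$G{\left(p,S \right)} = 0$
$G{\left(B{\left(12 \right)},159 \right)} - -19716 = 0 - -19716 = 0 + 19716 = 19716$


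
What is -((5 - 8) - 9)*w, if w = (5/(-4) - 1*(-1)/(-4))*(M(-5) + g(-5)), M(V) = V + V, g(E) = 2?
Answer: 144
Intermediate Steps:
M(V) = 2*V
w = 12 (w = (5/(-4) - 1*(-1)/(-4))*(2*(-5) + 2) = (5*(-¼) + 1*(-¼))*(-10 + 2) = (-5/4 - ¼)*(-8) = -3/2*(-8) = 12)
-((5 - 8) - 9)*w = -((5 - 8) - 9)*12 = -(-3 - 9)*12 = -(-12)*12 = -1*(-144) = 144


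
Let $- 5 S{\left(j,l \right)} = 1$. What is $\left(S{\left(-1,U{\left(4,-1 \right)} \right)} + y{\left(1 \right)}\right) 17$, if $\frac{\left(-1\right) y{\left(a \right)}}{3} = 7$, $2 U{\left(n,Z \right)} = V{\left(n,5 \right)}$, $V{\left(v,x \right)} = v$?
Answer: $- \frac{1802}{5} \approx -360.4$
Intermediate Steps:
$U{\left(n,Z \right)} = \frac{n}{2}$
$S{\left(j,l \right)} = - \frac{1}{5}$ ($S{\left(j,l \right)} = \left(- \frac{1}{5}\right) 1 = - \frac{1}{5}$)
$y{\left(a \right)} = -21$ ($y{\left(a \right)} = \left(-3\right) 7 = -21$)
$\left(S{\left(-1,U{\left(4,-1 \right)} \right)} + y{\left(1 \right)}\right) 17 = \left(- \frac{1}{5} - 21\right) 17 = \left(- \frac{106}{5}\right) 17 = - \frac{1802}{5}$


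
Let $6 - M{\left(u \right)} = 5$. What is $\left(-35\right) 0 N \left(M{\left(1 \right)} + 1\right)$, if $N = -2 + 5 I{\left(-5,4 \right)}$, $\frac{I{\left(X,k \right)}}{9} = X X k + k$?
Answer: $0$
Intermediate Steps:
$M{\left(u \right)} = 1$ ($M{\left(u \right)} = 6 - 5 = 1$)
$I{\left(X,k \right)} = 9 k + 9 k X^{2}$ ($I{\left(X,k \right)} = 9 \left(X X k + k\right) = 9 \left(X^{2} k + k\right) = 9 \left(k X^{2} + k\right) = 9 \left(k + k X^{2}\right) = 9 k + 9 k X^{2}$)
$N = 4678$ ($N = -2 + 5 \cdot 9 \cdot 4 \left(1 + \left(-5\right)^{2}\right) = -2 + 5 \cdot 9 \cdot 4 \left(1 + 25\right) = -2 + 5 \cdot 9 \cdot 4 \cdot 26 = -2 + 5 \cdot 936 = -2 + 4680 = 4678$)
$\left(-35\right) 0 N \left(M{\left(1 \right)} + 1\right) = \left(-35\right) 0 \cdot 4678 \left(1 + 1\right) = 0 \cdot 4678 \cdot 2 = 0 \cdot 9356 = 0$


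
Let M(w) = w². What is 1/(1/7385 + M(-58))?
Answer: 7385/24843141 ≈ 0.00029727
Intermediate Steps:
1/(1/7385 + M(-58)) = 1/(1/7385 + (-58)²) = 1/(1/7385 + 3364) = 1/(24843141/7385) = 7385/24843141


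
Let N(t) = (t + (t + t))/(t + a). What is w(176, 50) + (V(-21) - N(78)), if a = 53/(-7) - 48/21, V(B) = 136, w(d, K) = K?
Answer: 9676/53 ≈ 182.57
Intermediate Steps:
a = -69/7 (a = 53*(-1/7) - 48*1/21 = -53/7 - 16/7 = -69/7 ≈ -9.8571)
N(t) = 3*t/(-69/7 + t) (N(t) = (t + (t + t))/(t - 69/7) = (t + 2*t)/(-69/7 + t) = (3*t)/(-69/7 + t) = 3*t/(-69/7 + t))
w(176, 50) + (V(-21) - N(78)) = 50 + (136 - 21*78/(-69 + 7*78)) = 50 + (136 - 21*78/(-69 + 546)) = 50 + (136 - 21*78/477) = 50 + (136 - 1*182/53) = 50 + (136 - 182/53) = 50 + 7026/53 = 9676/53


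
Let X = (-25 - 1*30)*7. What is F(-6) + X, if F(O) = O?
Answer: -391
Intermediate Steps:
X = -385 (X = (-25 - 30)*7 = -55*7 = -385)
F(-6) + X = -6 - 385 = -391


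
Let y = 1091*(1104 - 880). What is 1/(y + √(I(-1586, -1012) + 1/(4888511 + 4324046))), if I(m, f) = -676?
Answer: 2251401529888/550206517707837523 - I*√57372935570083767/550206517707837523 ≈ 4.0919e-6 - 4.3534e-10*I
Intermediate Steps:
y = 244384 (y = 1091*224 = 244384)
1/(y + √(I(-1586, -1012) + 1/(4888511 + 4324046))) = 1/(244384 + √(-676 + 1/(4888511 + 4324046))) = 1/(244384 + √(-676 + 1/9212557)) = 1/(244384 + √(-6227688531/9212557)) = 1/(244384 + I*√57372935570083767/9212557)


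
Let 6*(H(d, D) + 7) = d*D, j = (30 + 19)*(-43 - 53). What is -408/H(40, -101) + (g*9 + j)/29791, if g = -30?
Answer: 26312250/60803431 ≈ 0.43274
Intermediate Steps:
j = -4704 (j = 49*(-96) = -4704)
H(d, D) = -7 + D*d/6 (H(d, D) = -7 + (d*D)/6 = -7 + (D*d)/6 = -7 + D*d/6)
-408/H(40, -101) + (g*9 + j)/29791 = -408/(-7 + (⅙)*(-101)*40) + (-30*9 - 4704)/29791 = -408/(-7 - 2020/3) + (-270 - 4704)*(1/29791) = -408/(-2041/3) - 4974*1/29791 = -408*(-3/2041) - 4974/29791 = 1224/2041 - 4974/29791 = 26312250/60803431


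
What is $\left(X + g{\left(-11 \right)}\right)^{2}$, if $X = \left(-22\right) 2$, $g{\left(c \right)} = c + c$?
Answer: $4356$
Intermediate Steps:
$g{\left(c \right)} = 2 c$
$X = -44$
$\left(X + g{\left(-11 \right)}\right)^{2} = \left(-44 + 2 \left(-11\right)\right)^{2} = \left(-44 - 22\right)^{2} = \left(-66\right)^{2} = 4356$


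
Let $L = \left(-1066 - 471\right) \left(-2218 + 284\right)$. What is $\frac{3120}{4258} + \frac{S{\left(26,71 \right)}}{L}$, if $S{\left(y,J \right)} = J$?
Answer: $\frac{4637341639}{6328575982} \approx 0.73276$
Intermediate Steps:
$L = 2972558$ ($L = \left(-1537\right) \left(-1934\right) = 2972558$)
$\frac{3120}{4258} + \frac{S{\left(26,71 \right)}}{L} = \frac{3120}{4258} + \frac{71}{2972558} = 3120 \cdot \frac{1}{4258} + 71 \cdot \frac{1}{2972558} = \frac{1560}{2129} + \frac{71}{2972558} = \frac{4637341639}{6328575982}$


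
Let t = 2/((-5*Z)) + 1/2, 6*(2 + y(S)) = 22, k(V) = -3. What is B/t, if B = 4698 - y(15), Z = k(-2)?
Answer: 140890/19 ≈ 7415.3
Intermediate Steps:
Z = -3
y(S) = 5/3 (y(S) = -2 + (⅙)*22 = -2 + 11/3 = 5/3)
B = 14089/3 (B = 4698 - 1*5/3 = 4698 - 5/3 = 14089/3 ≈ 4696.3)
t = 19/30 (t = 2/((-5*(-3))) + 1/2 = 2/15 + 1*(½) = 2*(1/15) + ½ = 2/15 + ½ = 19/30 ≈ 0.63333)
B/t = (14089/3)/(19/30) = (30/19)*(14089/3) = 140890/19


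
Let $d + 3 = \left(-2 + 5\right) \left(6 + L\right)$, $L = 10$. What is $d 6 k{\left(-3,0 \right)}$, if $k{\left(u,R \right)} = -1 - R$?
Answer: $-270$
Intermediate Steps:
$d = 45$ ($d = -3 + \left(-2 + 5\right) \left(6 + 10\right) = -3 + 3 \cdot 16 = -3 + 48 = 45$)
$d 6 k{\left(-3,0 \right)} = 45 \cdot 6 \left(-1 - 0\right) = 270 \left(-1 + 0\right) = 270 \left(-1\right) = -270$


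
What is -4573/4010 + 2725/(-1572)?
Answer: -9058003/3151860 ≈ -2.8739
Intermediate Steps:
-4573/4010 + 2725/(-1572) = -4573*1/4010 + 2725*(-1/1572) = -4573/4010 - 2725/1572 = -9058003/3151860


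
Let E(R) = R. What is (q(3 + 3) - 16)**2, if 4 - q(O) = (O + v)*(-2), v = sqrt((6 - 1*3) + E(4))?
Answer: 28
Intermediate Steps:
v = sqrt(7) (v = sqrt((6 - 1*3) + 4) = sqrt((6 - 3) + 4) = sqrt(3 + 4) = sqrt(7) ≈ 2.6458)
q(O) = 4 + 2*O + 2*sqrt(7) (q(O) = 4 - (O + sqrt(7))*(-2) = 4 - (-2*O - 2*sqrt(7)) = 4 + (2*O + 2*sqrt(7)) = 4 + 2*O + 2*sqrt(7))
(q(3 + 3) - 16)**2 = ((4 + 2*(3 + 3) + 2*sqrt(7)) - 16)**2 = ((4 + 2*6 + 2*sqrt(7)) - 16)**2 = ((4 + 12 + 2*sqrt(7)) - 16)**2 = ((16 + 2*sqrt(7)) - 16)**2 = (2*sqrt(7))**2 = 28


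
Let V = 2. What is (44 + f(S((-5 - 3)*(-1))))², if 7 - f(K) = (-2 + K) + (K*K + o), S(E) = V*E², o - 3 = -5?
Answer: 270832849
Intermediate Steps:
o = -2 (o = 3 - 5 = -2)
S(E) = 2*E²
f(K) = 11 - K - K² (f(K) = 7 - ((-2 + K) + (K*K - 2)) = 7 - ((-2 + K) + (K² - 2)) = 7 - ((-2 + K) + (-2 + K²)) = 7 - (-4 + K + K²) = 7 + (4 - K - K²) = 11 - K - K²)
(44 + f(S((-5 - 3)*(-1))))² = (44 + (11 - 2*((-5 - 3)*(-1))² - (2*((-5 - 3)*(-1))²)²))² = (44 + (11 - 2*(-8*(-1))² - (2*(-8*(-1))²)²))² = (44 + (11 - 2*8² - (2*8²)²))² = (44 + (11 - 2*64 - (2*64)²))² = (44 + (11 - 1*128 - 1*128²))² = (44 + (11 - 128 - 1*16384))² = (44 + (11 - 128 - 16384))² = (44 - 16501)² = (-16457)² = 270832849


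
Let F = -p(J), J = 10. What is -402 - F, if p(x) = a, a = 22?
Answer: -380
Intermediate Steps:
p(x) = 22
F = -22 (F = -1*22 = -22)
-402 - F = -402 - 1*(-22) = -402 + 22 = -380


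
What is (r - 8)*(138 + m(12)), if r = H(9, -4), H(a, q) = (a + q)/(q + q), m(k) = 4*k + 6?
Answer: -1656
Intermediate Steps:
m(k) = 6 + 4*k
H(a, q) = (a + q)/(2*q) (H(a, q) = (a + q)/((2*q)) = (a + q)*(1/(2*q)) = (a + q)/(2*q))
r = -5/8 (r = (½)*(9 - 4)/(-4) = (½)*(-¼)*5 = -5/8 ≈ -0.62500)
(r - 8)*(138 + m(12)) = (-5/8 - 8)*(138 + (6 + 4*12)) = -69*(138 + (6 + 48))/8 = -69*(138 + 54)/8 = -69/8*192 = -1656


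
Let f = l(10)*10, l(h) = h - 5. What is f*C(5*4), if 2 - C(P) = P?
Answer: -900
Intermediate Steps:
l(h) = -5 + h
C(P) = 2 - P
f = 50 (f = (-5 + 10)*10 = 5*10 = 50)
f*C(5*4) = 50*(2 - 5*4) = 50*(2 - 1*20) = 50*(2 - 20) = 50*(-18) = -900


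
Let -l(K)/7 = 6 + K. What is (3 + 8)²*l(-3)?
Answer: -2541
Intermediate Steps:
l(K) = -42 - 7*K (l(K) = -7*(6 + K) = -42 - 7*K)
(3 + 8)²*l(-3) = (3 + 8)²*(-42 - 7*(-3)) = 11²*(-42 + 21) = 121*(-21) = -2541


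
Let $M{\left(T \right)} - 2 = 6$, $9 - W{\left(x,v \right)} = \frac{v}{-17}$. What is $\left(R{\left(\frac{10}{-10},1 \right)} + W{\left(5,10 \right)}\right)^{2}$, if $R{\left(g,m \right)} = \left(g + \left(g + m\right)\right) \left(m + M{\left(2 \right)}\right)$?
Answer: $\frac{100}{289} \approx 0.34602$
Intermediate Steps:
$W{\left(x,v \right)} = 9 + \frac{v}{17}$ ($W{\left(x,v \right)} = 9 - \frac{v}{-17} = 9 - v \left(- \frac{1}{17}\right) = 9 - - \frac{v}{17} = 9 + \frac{v}{17}$)
$M{\left(T \right)} = 8$ ($M{\left(T \right)} = 2 + 6 = 8$)
$R{\left(g,m \right)} = \left(8 + m\right) \left(m + 2 g\right)$ ($R{\left(g,m \right)} = \left(g + \left(g + m\right)\right) \left(m + 8\right) = \left(m + 2 g\right) \left(8 + m\right) = \left(8 + m\right) \left(m + 2 g\right)$)
$\left(R{\left(\frac{10}{-10},1 \right)} + W{\left(5,10 \right)}\right)^{2} = \left(\left(1^{2} + 8 \cdot 1 + 16 \frac{10}{-10} + 2 \frac{10}{-10} \cdot 1\right) + \left(9 + \frac{1}{17} \cdot 10\right)\right)^{2} = \left(\left(1 + 8 + 16 \cdot 10 \left(- \frac{1}{10}\right) + 2 \cdot 10 \left(- \frac{1}{10}\right) 1\right) + \left(9 + \frac{10}{17}\right)\right)^{2} = \left(\left(1 + 8 + 16 \left(-1\right) + 2 \left(-1\right) 1\right) + \frac{163}{17}\right)^{2} = \left(\left(1 + 8 - 16 - 2\right) + \frac{163}{17}\right)^{2} = \left(-9 + \frac{163}{17}\right)^{2} = \left(\frac{10}{17}\right)^{2} = \frac{100}{289}$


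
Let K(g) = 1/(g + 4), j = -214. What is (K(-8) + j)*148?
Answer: -31709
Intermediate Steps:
K(g) = 1/(4 + g)
(K(-8) + j)*148 = (1/(4 - 8) - 214)*148 = (1/(-4) - 214)*148 = (-¼ - 214)*148 = -857/4*148 = -31709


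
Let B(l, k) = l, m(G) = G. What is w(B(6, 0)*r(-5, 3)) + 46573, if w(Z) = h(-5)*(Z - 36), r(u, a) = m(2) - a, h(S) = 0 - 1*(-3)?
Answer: 46447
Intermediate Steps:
h(S) = 3 (h(S) = 0 + 3 = 3)
r(u, a) = 2 - a
w(Z) = -108 + 3*Z (w(Z) = 3*(Z - 36) = 3*(-36 + Z) = -108 + 3*Z)
w(B(6, 0)*r(-5, 3)) + 46573 = (-108 + 3*(6*(2 - 1*3))) + 46573 = (-108 + 3*(6*(2 - 3))) + 46573 = (-108 + 3*(6*(-1))) + 46573 = (-108 + 3*(-6)) + 46573 = (-108 - 18) + 46573 = -126 + 46573 = 46447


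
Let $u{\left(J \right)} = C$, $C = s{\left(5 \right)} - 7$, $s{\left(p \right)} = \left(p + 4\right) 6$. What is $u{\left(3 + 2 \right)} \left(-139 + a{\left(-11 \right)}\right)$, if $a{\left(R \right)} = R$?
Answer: $-7050$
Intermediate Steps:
$s{\left(p \right)} = 24 + 6 p$ ($s{\left(p \right)} = \left(4 + p\right) 6 = 24 + 6 p$)
$C = 47$ ($C = \left(24 + 6 \cdot 5\right) - 7 = \left(24 + 30\right) - 7 = 54 - 7 = 47$)
$u{\left(J \right)} = 47$
$u{\left(3 + 2 \right)} \left(-139 + a{\left(-11 \right)}\right) = 47 \left(-139 - 11\right) = 47 \left(-150\right) = -7050$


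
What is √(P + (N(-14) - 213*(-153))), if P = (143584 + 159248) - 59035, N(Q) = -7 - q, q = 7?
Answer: 18*√853 ≈ 525.71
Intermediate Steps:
N(Q) = -14 (N(Q) = -7 - 1*7 = -7 - 7 = -14)
P = 243797 (P = 302832 - 59035 = 243797)
√(P + (N(-14) - 213*(-153))) = √(243797 + (-14 - 213*(-153))) = √(243797 + (-14 + 32589)) = √(243797 + 32575) = √276372 = 18*√853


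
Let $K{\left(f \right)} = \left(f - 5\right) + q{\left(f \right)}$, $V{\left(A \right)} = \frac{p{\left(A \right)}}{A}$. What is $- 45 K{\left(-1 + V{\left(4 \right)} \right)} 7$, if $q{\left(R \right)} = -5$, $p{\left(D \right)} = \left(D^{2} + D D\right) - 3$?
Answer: $\frac{4725}{4} \approx 1181.3$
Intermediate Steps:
$p{\left(D \right)} = -3 + 2 D^{2}$ ($p{\left(D \right)} = \left(D^{2} + D^{2}\right) - 3 = 2 D^{2} - 3 = -3 + 2 D^{2}$)
$V{\left(A \right)} = \frac{-3 + 2 A^{2}}{A}$
$K{\left(f \right)} = -10 + f$ ($K{\left(f \right)} = \left(f - 5\right) - 5 = \left(-5 + f\right) - 5 = -10 + f$)
$- 45 K{\left(-1 + V{\left(4 \right)} \right)} 7 = - 45 \left(-10 + \left(-1 + \left(- \frac{3}{4} + 2 \cdot 4\right)\right)\right) 7 = - 45 \left(-10 + \left(-1 + \left(\left(-3\right) \frac{1}{4} + 8\right)\right)\right) 7 = - 45 \left(-10 + \left(-1 + \left(- \frac{3}{4} + 8\right)\right)\right) 7 = - 45 \left(-10 + \left(-1 + \frac{29}{4}\right)\right) 7 = - 45 \left(-10 + \frac{25}{4}\right) 7 = \left(-45\right) \left(- \frac{15}{4}\right) 7 = \frac{675}{4} \cdot 7 = \frac{4725}{4}$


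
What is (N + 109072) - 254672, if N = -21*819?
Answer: -162799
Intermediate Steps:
N = -17199
(N + 109072) - 254672 = (-17199 + 109072) - 254672 = 91873 - 254672 = -162799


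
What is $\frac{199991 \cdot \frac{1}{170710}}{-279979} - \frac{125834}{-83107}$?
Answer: $\frac{6014246474983023}{3972116940484630} \approx 1.5141$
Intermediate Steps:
$\frac{199991 \cdot \frac{1}{170710}}{-279979} - \frac{125834}{-83107} = 199991 \cdot \frac{1}{170710} \left(- \frac{1}{279979}\right) - - \frac{125834}{83107} = \frac{199991}{170710} \left(- \frac{1}{279979}\right) + \frac{125834}{83107} = - \frac{199991}{47795215090} + \frac{125834}{83107} = \frac{6014246474983023}{3972116940484630}$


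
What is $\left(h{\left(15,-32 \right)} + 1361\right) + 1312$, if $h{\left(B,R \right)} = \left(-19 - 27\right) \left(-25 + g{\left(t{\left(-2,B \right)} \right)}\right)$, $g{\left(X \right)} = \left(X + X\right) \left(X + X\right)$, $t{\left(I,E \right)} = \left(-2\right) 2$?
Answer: $879$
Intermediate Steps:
$t{\left(I,E \right)} = -4$
$g{\left(X \right)} = 4 X^{2}$ ($g{\left(X \right)} = 2 X 2 X = 4 X^{2}$)
$h{\left(B,R \right)} = -1794$ ($h{\left(B,R \right)} = \left(-19 - 27\right) \left(-25 + 4 \left(-4\right)^{2}\right) = - 46 \left(-25 + 4 \cdot 16\right) = - 46 \left(-25 + 64\right) = \left(-46\right) 39 = -1794$)
$\left(h{\left(15,-32 \right)} + 1361\right) + 1312 = \left(-1794 + 1361\right) + 1312 = -433 + 1312 = 879$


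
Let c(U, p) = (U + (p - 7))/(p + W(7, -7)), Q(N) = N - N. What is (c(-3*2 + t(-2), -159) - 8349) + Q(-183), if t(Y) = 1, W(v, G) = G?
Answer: -1385763/166 ≈ -8348.0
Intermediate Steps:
Q(N) = 0
c(U, p) = (-7 + U + p)/(-7 + p) (c(U, p) = (U + (p - 7))/(p - 7) = (U + (-7 + p))/(-7 + p) = (-7 + U + p)/(-7 + p))
(c(-3*2 + t(-2), -159) - 8349) + Q(-183) = ((-7 + (-3*2 + 1) - 159)/(-7 - 159) - 8349) + 0 = ((-7 + (-6 + 1) - 159)/(-166) - 8349) + 0 = (-(-7 - 5 - 159)/166 - 8349) + 0 = (-1/166*(-171) - 8349) + 0 = (171/166 - 8349) + 0 = -1385763/166 + 0 = -1385763/166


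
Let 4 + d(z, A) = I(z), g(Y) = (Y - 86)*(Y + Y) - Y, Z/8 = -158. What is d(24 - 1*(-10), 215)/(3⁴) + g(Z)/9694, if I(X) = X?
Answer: 1246982/3537 ≈ 352.55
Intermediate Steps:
Z = -1264 (Z = 8*(-158) = -1264)
g(Y) = -Y + 2*Y*(-86 + Y) (g(Y) = (-86 + Y)*(2*Y) - Y = 2*Y*(-86 + Y) - Y = -Y + 2*Y*(-86 + Y))
d(z, A) = -4 + z
d(24 - 1*(-10), 215)/(3⁴) + g(Z)/9694 = (-4 + (24 - 1*(-10)))/(3⁴) - 1264*(-173 + 2*(-1264))/9694 = (-4 + (24 + 10))/81 - 1264*(-173 - 2528)*(1/9694) = (-4 + 34)*(1/81) - 1264*(-2701)*(1/9694) = 30*(1/81) + 3414064*(1/9694) = 10/27 + 46136/131 = 1246982/3537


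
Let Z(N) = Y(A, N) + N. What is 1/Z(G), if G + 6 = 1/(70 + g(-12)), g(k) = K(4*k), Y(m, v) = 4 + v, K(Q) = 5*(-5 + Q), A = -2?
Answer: -195/1562 ≈ -0.12484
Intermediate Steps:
K(Q) = -25 + 5*Q
g(k) = -25 + 20*k (g(k) = -25 + 5*(4*k) = -25 + 20*k)
G = -1171/195 (G = -6 + 1/(70 + (-25 + 20*(-12))) = -6 + 1/(70 + (-25 - 240)) = -6 + 1/(70 - 265) = -6 + 1/(-195) = -6 - 1/195 = -1171/195 ≈ -6.0051)
Z(N) = 4 + 2*N (Z(N) = (4 + N) + N = 4 + 2*N)
1/Z(G) = 1/(4 + 2*(-1171/195)) = 1/(4 - 2342/195) = 1/(-1562/195) = -195/1562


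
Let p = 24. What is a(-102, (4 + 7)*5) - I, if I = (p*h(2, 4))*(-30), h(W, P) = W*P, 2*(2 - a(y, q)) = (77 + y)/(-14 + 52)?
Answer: 437937/76 ≈ 5762.3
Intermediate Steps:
a(y, q) = 75/76 - y/76 (a(y, q) = 2 - (77 + y)/(2*(-14 + 52)) = 2 - (77 + y)/(2*38) = 2 - (77/38 + y/38)/2 = 2 + (-77/76 - y/76) = 75/76 - y/76)
h(W, P) = P*W
I = -5760 (I = (24*(4*2))*(-30) = (24*8)*(-30) = 192*(-30) = -5760)
a(-102, (4 + 7)*5) - I = (75/76 - 1/76*(-102)) - 1*(-5760) = (75/76 + 51/38) + 5760 = 177/76 + 5760 = 437937/76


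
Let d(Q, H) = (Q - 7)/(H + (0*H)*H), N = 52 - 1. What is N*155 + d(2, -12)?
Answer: 94865/12 ≈ 7905.4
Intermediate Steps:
N = 51
d(Q, H) = (-7 + Q)/H (d(Q, H) = (-7 + Q)/(H + 0*H) = (-7 + Q)/(H + 0) = (-7 + Q)/H)
N*155 + d(2, -12) = 51*155 + (-7 + 2)/(-12) = 7905 - 1/12*(-5) = 7905 + 5/12 = 94865/12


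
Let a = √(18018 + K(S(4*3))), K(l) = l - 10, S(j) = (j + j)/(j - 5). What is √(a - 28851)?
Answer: √(-1413699 + 56*√13790)/7 ≈ 169.46*I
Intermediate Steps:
S(j) = 2*j/(-5 + j) (S(j) = (2*j)/(-5 + j) = 2*j/(-5 + j))
K(l) = -10 + l
a = 8*√13790/7 (a = √(18018 + (-10 + 2*(4*3)/(-5 + 4*3))) = √(18018 + (-10 + 2*12/(-5 + 12))) = √(18018 + (-10 + 2*12/7)) = √(18018 + (-10 + 2*12*(⅐))) = √(18018 + (-10 + 24/7)) = √(18018 - 46/7) = √(126080/7) = 8*√13790/7 ≈ 134.21)
√(a - 28851) = √(8*√13790/7 - 28851) = √(-28851 + 8*√13790/7)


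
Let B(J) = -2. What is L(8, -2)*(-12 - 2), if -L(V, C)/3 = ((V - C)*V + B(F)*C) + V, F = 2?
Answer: 3864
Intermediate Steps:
L(V, C) = -3*V + 6*C - 3*V*(V - C) (L(V, C) = -3*(((V - C)*V - 2*C) + V) = -3*((V*(V - C) - 2*C) + V) = -3*((-2*C + V*(V - C)) + V) = -3*(V - 2*C + V*(V - C)) = -3*V + 6*C - 3*V*(V - C))
L(8, -2)*(-12 - 2) = (-3*8 - 3*8² + 6*(-2) + 3*(-2)*8)*(-12 - 2) = (-24 - 3*64 - 12 - 48)*(-14) = (-24 - 192 - 12 - 48)*(-14) = -276*(-14) = 3864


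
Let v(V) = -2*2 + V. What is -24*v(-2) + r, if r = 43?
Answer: 187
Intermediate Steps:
v(V) = -4 + V
-24*v(-2) + r = -24*(-4 - 2) + 43 = -24*(-6) + 43 = 144 + 43 = 187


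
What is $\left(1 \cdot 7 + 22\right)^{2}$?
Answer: $841$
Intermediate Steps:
$\left(1 \cdot 7 + 22\right)^{2} = \left(7 + 22\right)^{2} = 29^{2} = 841$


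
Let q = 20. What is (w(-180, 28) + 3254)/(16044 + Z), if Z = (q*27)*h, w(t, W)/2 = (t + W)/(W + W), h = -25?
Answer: 1895/1484 ≈ 1.2770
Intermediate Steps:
w(t, W) = (W + t)/W (w(t, W) = 2*((t + W)/(W + W)) = 2*((W + t)/((2*W))) = 2*((W + t)*(1/(2*W))) = 2*((W + t)/(2*W)) = (W + t)/W)
Z = -13500 (Z = (20*27)*(-25) = 540*(-25) = -13500)
(w(-180, 28) + 3254)/(16044 + Z) = ((28 - 180)/28 + 3254)/(16044 - 13500) = ((1/28)*(-152) + 3254)/2544 = (-38/7 + 3254)*(1/2544) = (22740/7)*(1/2544) = 1895/1484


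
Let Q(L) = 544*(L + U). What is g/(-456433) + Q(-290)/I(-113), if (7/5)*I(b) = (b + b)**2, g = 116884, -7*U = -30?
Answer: -26322446996/5828192977 ≈ -4.5164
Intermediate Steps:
U = 30/7 (U = -1/7*(-30) = 30/7 ≈ 4.2857)
Q(L) = 16320/7 + 544*L (Q(L) = 544*(L + 30/7) = 544*(30/7 + L) = 16320/7 + 544*L)
I(b) = 20*b**2/7 (I(b) = 5*(b + b)**2/7 = 5*(2*b)**2/7 = 5*(4*b**2)/7 = 20*b**2/7)
g/(-456433) + Q(-290)/I(-113) = 116884/(-456433) + (16320/7 + 544*(-290))/(((20/7)*(-113)**2)) = 116884*(-1/456433) + (16320/7 - 157760)/(((20/7)*12769)) = -116884/456433 - 1088000/(7*255380/7) = -116884/456433 - 1088000/7*7/255380 = -116884/456433 - 54400/12769 = -26322446996/5828192977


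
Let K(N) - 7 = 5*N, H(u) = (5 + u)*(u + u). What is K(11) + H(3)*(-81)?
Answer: -3826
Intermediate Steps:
H(u) = 2*u*(5 + u) (H(u) = (5 + u)*(2*u) = 2*u*(5 + u))
K(N) = 7 + 5*N
K(11) + H(3)*(-81) = (7 + 5*11) + (2*3*(5 + 3))*(-81) = (7 + 55) + (2*3*8)*(-81) = 62 + 48*(-81) = 62 - 3888 = -3826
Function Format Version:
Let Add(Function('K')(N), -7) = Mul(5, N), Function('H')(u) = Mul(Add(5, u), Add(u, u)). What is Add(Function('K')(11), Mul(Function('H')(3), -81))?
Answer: -3826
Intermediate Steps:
Function('H')(u) = Mul(2, u, Add(5, u)) (Function('H')(u) = Mul(Add(5, u), Mul(2, u)) = Mul(2, u, Add(5, u)))
Function('K')(N) = Add(7, Mul(5, N))
Add(Function('K')(11), Mul(Function('H')(3), -81)) = Add(Add(7, Mul(5, 11)), Mul(Mul(2, 3, Add(5, 3)), -81)) = Add(Add(7, 55), Mul(Mul(2, 3, 8), -81)) = Add(62, Mul(48, -81)) = Add(62, -3888) = -3826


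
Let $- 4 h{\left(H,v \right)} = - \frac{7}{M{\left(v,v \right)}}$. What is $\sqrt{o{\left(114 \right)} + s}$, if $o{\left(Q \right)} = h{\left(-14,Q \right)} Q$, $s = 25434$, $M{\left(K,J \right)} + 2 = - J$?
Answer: $\frac{\sqrt{342216762}}{116} \approx 159.48$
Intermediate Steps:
$M{\left(K,J \right)} = -2 - J$
$h{\left(H,v \right)} = \frac{7}{4 \left(-2 - v\right)}$ ($h{\left(H,v \right)} = - \frac{\left(-7\right) \frac{1}{-2 - v}}{4} = \frac{7}{4 \left(-2 - v\right)}$)
$o{\left(Q \right)} = - \frac{7 Q}{8 + 4 Q}$ ($o{\left(Q \right)} = - \frac{7}{8 + 4 Q} Q = - \frac{7 Q}{8 + 4 Q}$)
$\sqrt{o{\left(114 \right)} + s} = \sqrt{\left(-7\right) 114 \frac{1}{8 + 4 \cdot 114} + 25434} = \sqrt{\left(-7\right) 114 \frac{1}{8 + 456} + 25434} = \sqrt{\left(-7\right) 114 \cdot \frac{1}{464} + 25434} = \sqrt{- \frac{399}{232} + 25434} = \sqrt{\frac{5900289}{232}} = \frac{\sqrt{342216762}}{116}$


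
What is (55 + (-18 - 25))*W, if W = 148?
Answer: 1776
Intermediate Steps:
(55 + (-18 - 25))*W = (55 + (-18 - 25))*148 = (55 - 43)*148 = 12*148 = 1776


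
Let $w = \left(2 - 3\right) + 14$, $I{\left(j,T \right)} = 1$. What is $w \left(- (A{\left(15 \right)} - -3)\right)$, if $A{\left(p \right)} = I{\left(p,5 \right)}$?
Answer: $-52$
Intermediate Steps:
$A{\left(p \right)} = 1$
$w = 13$ ($w = -1 + 14 = 13$)
$w \left(- (A{\left(15 \right)} - -3)\right) = 13 \left(- (1 - -3)\right) = 13 \left(- (1 + 3)\right) = 13 \left(\left(-1\right) 4\right) = 13 \left(-4\right) = -52$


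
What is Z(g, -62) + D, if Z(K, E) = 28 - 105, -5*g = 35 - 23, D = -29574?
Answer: -29651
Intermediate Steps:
g = -12/5 (g = -(35 - 23)/5 = -⅕*12 = -12/5 ≈ -2.4000)
Z(K, E) = -77
Z(g, -62) + D = -77 - 29574 = -29651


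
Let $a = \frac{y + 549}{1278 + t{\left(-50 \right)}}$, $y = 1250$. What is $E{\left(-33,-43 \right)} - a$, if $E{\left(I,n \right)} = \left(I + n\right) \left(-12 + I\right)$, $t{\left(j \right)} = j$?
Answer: $\frac{4197961}{1228} \approx 3418.5$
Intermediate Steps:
$E{\left(I,n \right)} = \left(-12 + I\right) \left(I + n\right)$
$a = \frac{1799}{1228}$ ($a = \frac{1250 + 549}{1278 - 50} = \frac{1799}{1228} \approx 1.465$)
$E{\left(-33,-43 \right)} - a = \left(\left(-33\right)^{2} - -396 - -516 - -1419\right) - \frac{1799}{1228} = \left(1089 + 396 + 516 + 1419\right) - \frac{1799}{1228} = 3420 - \frac{1799}{1228} = \frac{4197961}{1228}$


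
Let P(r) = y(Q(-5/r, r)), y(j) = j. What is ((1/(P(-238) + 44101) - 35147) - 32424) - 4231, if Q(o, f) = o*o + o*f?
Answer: -179345157849254/2497773849 ≈ -71802.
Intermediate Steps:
Q(o, f) = o**2 + f*o
P(r) = -5*(r - 5/r)/r (P(r) = (-5/r)*(r - 5/r) = -5*(r - 5/r)/r)
((1/(P(-238) + 44101) - 35147) - 32424) - 4231 = ((1/((-5 + 25/(-238)**2) + 44101) - 35147) - 32424) - 4231 = ((1/((-5 + 25*(1/56644)) + 44101) - 35147) - 32424) - 4231 = ((1/((-5 + 25/56644) + 44101) - 35147) - 32424) - 4231 = ((1/(-283195/56644 + 44101) - 35147) - 32424) - 4231 = ((1/(2497773849/56644) - 35147) - 32424) - 4231 = ((56644/2497773849 - 35147) - 32424) - 4231 = (-87789257414159/2497773849 - 32424) - 4231 = -168777076694135/2497773849 - 4231 = -179345157849254/2497773849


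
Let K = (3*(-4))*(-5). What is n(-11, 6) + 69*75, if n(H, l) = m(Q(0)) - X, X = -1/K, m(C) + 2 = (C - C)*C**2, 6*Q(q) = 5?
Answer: 310381/60 ≈ 5173.0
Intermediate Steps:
Q(q) = 5/6 (Q(q) = (1/6)*5 = 5/6)
K = 60 (K = -12*(-5) = 60)
m(C) = -2 (m(C) = -2 + (C - C)*C**2 = -2 + 0*C**2 = -2 + 0 = -2)
X = -1/60 ≈ -0.016667
n(H, l) = -119/60 (n(H, l) = -2 - 1*(-1/60) = -2 + 1/60 = -119/60)
n(-11, 6) + 69*75 = -119/60 + 69*75 = -119/60 + 5175 = 310381/60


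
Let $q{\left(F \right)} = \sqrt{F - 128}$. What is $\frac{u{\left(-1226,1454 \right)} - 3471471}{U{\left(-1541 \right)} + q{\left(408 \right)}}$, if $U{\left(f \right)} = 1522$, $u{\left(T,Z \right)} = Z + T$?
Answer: $- \frac{880538641}{386034} + \frac{1157081 \sqrt{70}}{386034} \approx -2255.9$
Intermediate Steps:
$q{\left(F \right)} = \sqrt{-128 + F}$
$u{\left(T,Z \right)} = T + Z$
$\frac{u{\left(-1226,1454 \right)} - 3471471}{U{\left(-1541 \right)} + q{\left(408 \right)}} = \frac{\left(-1226 + 1454\right) - 3471471}{1522 + \sqrt{-128 + 408}} = \frac{228 - 3471471}{1522 + \sqrt{280}} = - \frac{3471243}{1522 + 2 \sqrt{70}}$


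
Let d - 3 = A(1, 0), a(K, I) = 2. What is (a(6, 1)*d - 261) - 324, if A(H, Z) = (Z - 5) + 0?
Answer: -589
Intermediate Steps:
A(H, Z) = -5 + Z (A(H, Z) = (-5 + Z) + 0 = -5 + Z)
d = -2 (d = 3 + (-5 + 0) = 3 - 5 = -2)
(a(6, 1)*d - 261) - 324 = (2*(-2) - 261) - 324 = (-4 - 261) - 324 = -265 - 324 = -589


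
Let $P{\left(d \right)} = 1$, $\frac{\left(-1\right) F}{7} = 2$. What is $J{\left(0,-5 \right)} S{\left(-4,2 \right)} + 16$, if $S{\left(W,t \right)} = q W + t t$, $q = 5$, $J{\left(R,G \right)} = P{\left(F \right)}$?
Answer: $0$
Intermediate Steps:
$F = -14$ ($F = \left(-7\right) 2 = -14$)
$J{\left(R,G \right)} = 1$
$S{\left(W,t \right)} = t^{2} + 5 W$ ($S{\left(W,t \right)} = 5 W + t t = 5 W + t^{2} = t^{2} + 5 W$)
$J{\left(0,-5 \right)} S{\left(-4,2 \right)} + 16 = 1 \left(2^{2} + 5 \left(-4\right)\right) + 16 = 1 \left(4 - 20\right) + 16 = 1 \left(-16\right) + 16 = -16 + 16 = 0$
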